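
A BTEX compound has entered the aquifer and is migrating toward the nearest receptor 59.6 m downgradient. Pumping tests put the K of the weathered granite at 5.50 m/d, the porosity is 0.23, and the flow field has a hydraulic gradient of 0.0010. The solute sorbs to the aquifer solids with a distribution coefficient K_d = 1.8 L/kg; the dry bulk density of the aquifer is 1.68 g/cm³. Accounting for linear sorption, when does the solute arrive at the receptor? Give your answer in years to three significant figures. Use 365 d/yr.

96.6 years

q = Ki = 5.50 × 0.0010 = 0.005500 m/d
Average linear velocity = 0.005500 / 0.23 = 0.02391 m/d
Retardation R = 1 + ρ_b·K_d/n = 1 + 1.68×1.8/0.23 = 14.15
Contaminant velocity v_c = v/R = 0.02391/14.15 = 0.001690 m/d
t = L/v_c = 59.6/0.001690 = 35260 d
   = 35260/365 = 96.6 yr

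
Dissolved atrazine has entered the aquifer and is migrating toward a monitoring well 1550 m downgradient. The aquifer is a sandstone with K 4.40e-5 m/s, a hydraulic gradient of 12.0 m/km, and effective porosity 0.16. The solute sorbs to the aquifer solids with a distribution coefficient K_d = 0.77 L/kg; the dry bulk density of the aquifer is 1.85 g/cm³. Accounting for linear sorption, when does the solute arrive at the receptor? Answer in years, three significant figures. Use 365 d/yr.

K = 4.40e-5 m/s × 86400 s/d = 3.802 m/d
q = Ki = 3.802 × 0.012 = 0.04562 m/d
Average linear velocity = 0.04562 / 0.16 = 0.2851 m/d
Retardation R = 1 + ρ_b·K_d/n = 1 + 1.85×0.77/0.16 = 9.903
Contaminant velocity v_c = v/R = 0.2851/9.903 = 0.02879 m/d
t = L/v_c = 1550/0.02879 = 53840 d
   = 53840/365 = 147 yr

147 years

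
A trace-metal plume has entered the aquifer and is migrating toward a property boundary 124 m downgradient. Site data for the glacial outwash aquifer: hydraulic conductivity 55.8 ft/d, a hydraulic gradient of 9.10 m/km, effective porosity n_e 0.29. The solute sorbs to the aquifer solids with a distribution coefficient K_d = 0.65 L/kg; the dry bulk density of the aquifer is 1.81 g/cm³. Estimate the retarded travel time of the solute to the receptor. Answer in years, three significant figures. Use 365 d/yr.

K = 55.8 ft/d × 0.3048 = 17.01 m/d
Darcy flux q = K·i = 17.01 × 0.0091 = 0.1548 m/d
v = Ki/n = 17.01·0.0091/0.29 = 0.5337 m/d
Retardation R = 1 + ρ_b·K_d/n = 1 + 1.81×0.65/0.29 = 5.057
Contaminant velocity v_c = v/R = 0.5337/5.057 = 0.1055 m/d
t = L/v_c = 124/0.1055 = 1175 d
   = 1175/365 = 3.22 yr

3.22 years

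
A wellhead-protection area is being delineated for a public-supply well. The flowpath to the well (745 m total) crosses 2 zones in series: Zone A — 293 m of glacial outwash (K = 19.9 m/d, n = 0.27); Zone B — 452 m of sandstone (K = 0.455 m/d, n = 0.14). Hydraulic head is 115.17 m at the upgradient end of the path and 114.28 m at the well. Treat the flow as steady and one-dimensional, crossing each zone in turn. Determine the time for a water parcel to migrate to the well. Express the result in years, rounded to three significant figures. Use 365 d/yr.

442 years

Total head drop ΔH = 115.17 − 114.28 = 0.89 m
Steady 1-D flow in series ⇒ the Darcy flux q is identical in every zone and the zone head losses add (resistances L/K in series).
Σ(L/K) = 293/19.9 + 452/0.455 = 14.72 + 993.4 = 1008 d
q = ΔH / Σ(L/K) = 0.89 / 1008 = 8.828e-4 m/d (same in every zone)
Zone A: v = q/n = 8.828e-4/0.27 = 0.003270 m/d → t_A = 293/0.003270 = 89610 d
Zone B: v = q/n = 8.828e-4/0.14 = 0.006306 m/d → t_B = 452/0.006306 = 71680 d
Total t = 89610 + 71680 = 161300 d
   = 161300 / 365 = 442 yr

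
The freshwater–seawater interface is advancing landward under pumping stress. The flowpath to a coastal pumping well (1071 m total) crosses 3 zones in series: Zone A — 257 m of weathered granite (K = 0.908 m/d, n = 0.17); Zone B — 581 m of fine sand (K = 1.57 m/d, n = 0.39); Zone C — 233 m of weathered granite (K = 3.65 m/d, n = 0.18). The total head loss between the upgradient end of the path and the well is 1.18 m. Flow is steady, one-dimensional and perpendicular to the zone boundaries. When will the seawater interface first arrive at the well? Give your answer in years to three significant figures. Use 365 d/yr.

Steady 1-D flow in series ⇒ the Darcy flux q is identical in every zone and the zone head losses add (resistances L/K in series).
Σ(L/K) = 257/0.908 + 581/1.57 + 233/3.65 = 283.0 + 370.1 + 63.84 = 716.9 d
q = ΔH / Σ(L/K) = 1.18 / 716.9 = 0.001646 m/d (same in every zone)
Zone A: v = q/n = 0.001646/0.17 = 0.009682 m/d → t_A = 257/0.009682 = 26540 d
Zone B: v = q/n = 0.001646/0.39 = 0.004220 m/d → t_B = 581/0.004220 = 137700 d
Zone C: v = q/n = 0.001646/0.18 = 0.009144 m/d → t_C = 233/0.009144 = 25480 d
Total t = 26540 + 137700 + 25480 = 189700 d
   = 189700 / 365 = 520 yr

520 years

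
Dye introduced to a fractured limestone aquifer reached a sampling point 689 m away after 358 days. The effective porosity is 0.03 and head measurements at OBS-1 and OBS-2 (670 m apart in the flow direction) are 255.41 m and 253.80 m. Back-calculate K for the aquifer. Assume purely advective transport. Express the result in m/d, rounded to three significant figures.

Hydraulic gradient i = (255.41 − 253.80) / 670 = 1.61 / 670 = 0.002403
v = L / t = 689 / 358 = 1.925 m/d
K = v · n / i = 1.925 × 0.03 / 0.002403 = 24.0 m/d

24.0 m/d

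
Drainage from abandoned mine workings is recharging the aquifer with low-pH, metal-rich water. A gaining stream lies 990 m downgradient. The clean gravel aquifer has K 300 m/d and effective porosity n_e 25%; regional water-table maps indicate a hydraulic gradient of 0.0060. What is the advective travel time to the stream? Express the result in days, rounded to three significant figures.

q = Ki = 300 × 0.0060 = 1.800 m/d
v_s = q/n_e = 1.800/0.25 = 7.200 m/d
t = L / v = 990 / 7.200 = 137.5 d

138 days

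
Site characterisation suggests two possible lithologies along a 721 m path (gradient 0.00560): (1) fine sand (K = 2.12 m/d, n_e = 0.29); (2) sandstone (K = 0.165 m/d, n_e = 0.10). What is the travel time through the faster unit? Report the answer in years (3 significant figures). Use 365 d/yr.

48.3 years

Unit 1 (fine sand): v = 2.12×0.0056/0.29 = 0.04094 m/d, t = 721/0.04094 = 17610 d
Unit 2 (sandstone): v = 0.165×0.0056/0.10 = 0.009240 m/d, t = 721/0.009240 = 78030 d
Faster: 17610 d / 365 = 48.3 yr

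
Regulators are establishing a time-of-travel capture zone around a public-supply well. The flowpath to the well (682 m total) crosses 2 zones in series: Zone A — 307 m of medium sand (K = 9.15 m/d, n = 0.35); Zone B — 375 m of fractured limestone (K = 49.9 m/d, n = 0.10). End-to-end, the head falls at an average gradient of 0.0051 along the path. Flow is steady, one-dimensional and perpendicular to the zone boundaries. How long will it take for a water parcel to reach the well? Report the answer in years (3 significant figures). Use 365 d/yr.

For zones in series the flux q is common to all zones; the equivalent conductivity is the harmonic (thickness-weighted) mean, K_eq = L_total / Σ(L_j/K_j).
Σ(L/K) = 307/9.15 + 375/49.9 = 33.55 + 7.515 = 41.07 d
K_eq = L_total / Σ(L/K) = 682 / 41.07 = 16.61 m/d
q = K_eq · i = 16.61 × 0.0051 = 0.08470 m/d (same in every zone)
Zone A: v = q/n = 0.08470/0.35 = 0.2420 m/d → t_A = 307/0.2420 = 1269 d
Zone B: v = q/n = 0.08470/0.10 = 0.8470 m/d → t_B = 375/0.8470 = 442.8 d
Total t = 1269 + 442.8 = 1711 d
   = 1711 / 365 = 4.69 yr

4.69 years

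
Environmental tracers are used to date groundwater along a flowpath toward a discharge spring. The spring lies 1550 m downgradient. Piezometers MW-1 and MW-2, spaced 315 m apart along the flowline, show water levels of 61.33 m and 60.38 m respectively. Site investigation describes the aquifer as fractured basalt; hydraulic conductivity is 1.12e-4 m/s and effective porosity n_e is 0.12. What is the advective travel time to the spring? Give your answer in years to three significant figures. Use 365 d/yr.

Hydraulic gradient i = (61.33 − 60.38) / 315 = 0.95 / 315 = 0.003016
K = 1.12e-4 m/s × 86400 s/d = 9.677 m/d
Specific discharge q = 9.677 × 0.003016 = 0.02918 m/d
v = Ki/n = 9.677·0.003016/0.12 = 0.2432 m/d
t = L / v = 1550 / 0.2432 = 6373 d
   = 6373 / 365 = 17.5 yr

17.5 years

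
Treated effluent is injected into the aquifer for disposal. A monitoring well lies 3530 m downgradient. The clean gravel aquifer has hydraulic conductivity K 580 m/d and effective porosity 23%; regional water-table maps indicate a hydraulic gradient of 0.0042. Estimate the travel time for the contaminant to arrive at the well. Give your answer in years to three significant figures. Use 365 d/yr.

0.913 years

q = Ki = 580 × 0.0042 = 2.436 m/d
Average linear velocity = 2.436 / 0.23 = 10.59 m/d
t = L / v = 3530 / 10.59 = 333.3 d
   = 333.3 / 365 = 0.913 yr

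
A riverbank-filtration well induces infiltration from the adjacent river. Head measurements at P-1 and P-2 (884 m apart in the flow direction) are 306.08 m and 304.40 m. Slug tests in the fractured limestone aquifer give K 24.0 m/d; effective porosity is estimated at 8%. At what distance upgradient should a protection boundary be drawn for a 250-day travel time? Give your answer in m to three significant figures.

143 m

Hydraulic gradient i = (306.08 − 304.40) / 884 = 1.68 / 884 = 0.001900
Darcy flux q = K·i = 24.0 × 0.001900 = 0.04561 m/d
Average linear velocity = 0.04561 / 0.08 = 0.5701 m/d
L = v × T = 0.5701 × 250 = 142.5 m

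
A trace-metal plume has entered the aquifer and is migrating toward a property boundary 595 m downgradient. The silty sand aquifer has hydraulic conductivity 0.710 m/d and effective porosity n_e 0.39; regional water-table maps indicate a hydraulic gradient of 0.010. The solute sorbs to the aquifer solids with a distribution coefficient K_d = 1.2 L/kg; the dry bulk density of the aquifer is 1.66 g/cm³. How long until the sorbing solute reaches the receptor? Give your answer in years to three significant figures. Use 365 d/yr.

547 years

Specific discharge q = 0.710 × 0.010 = 0.007100 m/d
Average linear velocity = 0.007100 / 0.39 = 0.01821 m/d
Retardation R = 1 + ρ_b·K_d/n = 1 + 1.66×1.2/0.39 = 6.108
Contaminant velocity v_c = v/R = 0.01821/6.108 = 0.002981 m/d
t = L/v_c = 595/0.002981 = 199600 d
   = 199600/365 = 547 yr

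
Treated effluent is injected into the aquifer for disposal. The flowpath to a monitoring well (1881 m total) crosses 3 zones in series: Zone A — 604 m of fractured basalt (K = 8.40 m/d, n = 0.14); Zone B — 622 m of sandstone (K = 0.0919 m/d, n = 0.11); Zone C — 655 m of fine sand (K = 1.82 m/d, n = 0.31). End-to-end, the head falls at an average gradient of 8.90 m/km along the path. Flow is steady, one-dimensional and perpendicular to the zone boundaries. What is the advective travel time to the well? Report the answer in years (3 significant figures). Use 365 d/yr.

420 years

For zones in series the flux q is common to all zones; the equivalent conductivity is the harmonic (thickness-weighted) mean, K_eq = L_total / Σ(L_j/K_j).
Σ(L/K) = 604/8.40 + 622/0.0919 + 655/1.82 = 71.90 + 6768 + 359.9 = 7200 d
K_eq = L_total / Σ(L/K) = 1881 / 7200 = 0.2612 m/d
q = K_eq · i = 0.2612 × 0.0089 = 0.002325 m/d (same in every zone)
Zone A: v = q/n = 0.002325/0.14 = 0.01661 m/d → t_A = 604/0.01661 = 36370 d
Zone B: v = q/n = 0.002325/0.11 = 0.02114 m/d → t_B = 622/0.02114 = 29430 d
Zone C: v = q/n = 0.002325/0.31 = 0.007500 m/d → t_C = 655/0.007500 = 87330 d
Total t = 36370 + 29430 + 87330 = 153100 d
   = 153100 / 365 = 420 yr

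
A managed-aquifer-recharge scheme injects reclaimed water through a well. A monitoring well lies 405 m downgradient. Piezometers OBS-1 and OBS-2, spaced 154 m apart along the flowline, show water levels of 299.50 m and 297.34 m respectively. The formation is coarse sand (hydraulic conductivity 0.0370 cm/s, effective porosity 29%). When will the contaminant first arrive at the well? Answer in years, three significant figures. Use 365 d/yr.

0.718 years

Hydraulic gradient i = (299.50 − 297.34) / 154 = 2.16 / 154 = 0.01403
K = 0.0370 cm/s × 864 = 31.97 m/d
Darcy flux q = K·i = 31.97 × 0.01403 = 0.4484 m/d
v_s = q/n_e = 0.4484/0.29 = 1.546 m/d
t = L / v = 405 / 1.546 = 261.9 d
   = 261.9 / 365 = 0.718 yr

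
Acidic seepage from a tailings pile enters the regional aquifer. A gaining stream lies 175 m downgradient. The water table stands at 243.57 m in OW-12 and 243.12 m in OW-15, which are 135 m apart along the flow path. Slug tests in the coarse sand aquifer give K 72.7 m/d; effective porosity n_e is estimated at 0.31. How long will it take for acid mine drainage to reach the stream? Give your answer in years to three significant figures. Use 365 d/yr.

0.613 years

Hydraulic gradient i = (243.57 − 243.12) / 135 = 0.45 / 135 = 0.003333
Darcy flux q = K·i = 72.7 × 0.003333 = 0.2423 m/d
v = Ki/n = 72.7·0.003333/0.31 = 0.7817 m/d
t = L / v = 175 / 0.7817 = 223.9 d
   = 223.9 / 365 = 0.613 yr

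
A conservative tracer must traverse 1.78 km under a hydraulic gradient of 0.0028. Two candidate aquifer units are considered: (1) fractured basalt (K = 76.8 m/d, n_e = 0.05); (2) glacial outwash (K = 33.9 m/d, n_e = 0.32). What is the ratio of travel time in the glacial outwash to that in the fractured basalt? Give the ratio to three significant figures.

14.5

Unit 1 (fractured basalt): v = 76.8×0.0028/0.05 = 4.301 m/d, t = 1780/4.301 = 413.9 d
Unit 2 (glacial outwash): v = 33.9×0.0028/0.32 = 0.2966 m/d, t = 1780/0.2966 = 6001 d
t(glacial outwash) / t(fractured basalt) = 6001/413.9 = 14.5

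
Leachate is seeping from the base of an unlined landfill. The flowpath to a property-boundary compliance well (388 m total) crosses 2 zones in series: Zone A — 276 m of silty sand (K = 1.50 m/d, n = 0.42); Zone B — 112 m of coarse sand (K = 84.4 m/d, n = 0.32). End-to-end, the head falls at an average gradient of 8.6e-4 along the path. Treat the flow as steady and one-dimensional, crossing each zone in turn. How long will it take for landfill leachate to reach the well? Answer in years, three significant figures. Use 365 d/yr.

Continuity: the same q passes through each zone, so ΔH = q·Σ(L_j/K_j) — the zones act as resistances in series.
Σ(L/K) = 276/1.50 + 112/84.4 = 184.0 + 1.327 = 185.3 d
K_eq = L_total / Σ(L/K) = 388 / 185.3 = 2.094 m/d
q = K_eq · i = 2.094 × 8.6e-4 = 0.001800 m/d (same in every zone)
Zone A: v = q/n = 0.001800/0.42 = 0.004287 m/d → t_A = 276/0.004287 = 64380 d
Zone B: v = q/n = 0.001800/0.32 = 0.005627 m/d → t_B = 112/0.005627 = 19910 d
Total t = 64380 + 19910 = 84290 d
   = 84290 / 365 = 231 yr

231 years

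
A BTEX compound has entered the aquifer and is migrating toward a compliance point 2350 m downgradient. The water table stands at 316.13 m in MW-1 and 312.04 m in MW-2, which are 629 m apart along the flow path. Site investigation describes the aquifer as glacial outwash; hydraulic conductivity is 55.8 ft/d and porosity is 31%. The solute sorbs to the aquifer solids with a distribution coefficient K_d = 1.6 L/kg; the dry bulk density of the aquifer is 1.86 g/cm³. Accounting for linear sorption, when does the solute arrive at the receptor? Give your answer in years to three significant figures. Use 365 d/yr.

Hydraulic gradient i = (316.13 − 312.04) / 629 = 4.09 / 629 = 0.006502
K = 55.8 ft/d × 0.3048 = 17.01 m/d
Darcy flux q = K·i = 17.01 × 0.006502 = 0.1106 m/d
v_s = q/n_e = 0.1106/0.31 = 0.3567 m/d
Retardation R = 1 + ρ_b·K_d/n = 1 + 1.86×1.6/0.31 = 10.60
Contaminant velocity v_c = v/R = 0.3567/10.60 = 0.03366 m/d
t = L/v_c = 2350/0.03366 = 69830 d
   = 69830/365 = 191 yr

191 years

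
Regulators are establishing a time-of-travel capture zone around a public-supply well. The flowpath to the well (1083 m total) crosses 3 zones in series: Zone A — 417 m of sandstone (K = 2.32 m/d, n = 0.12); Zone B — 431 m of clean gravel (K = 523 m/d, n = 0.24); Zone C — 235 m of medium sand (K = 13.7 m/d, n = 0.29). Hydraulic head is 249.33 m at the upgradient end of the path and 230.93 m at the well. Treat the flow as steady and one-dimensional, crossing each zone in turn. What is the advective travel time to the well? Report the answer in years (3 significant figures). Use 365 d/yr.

6.52 years

Total head drop ΔH = 249.33 − 230.93 = 18.40 m
Steady 1-D flow in series ⇒ the Darcy flux q is identical in every zone and the zone head losses add (resistances L/K in series).
Σ(L/K) = 417/2.32 + 431/523 + 235/13.7 = 179.7 + 0.8241 + 17.15 = 197.7 d
q = ΔH / Σ(L/K) = 18.40 / 197.7 = 0.09306 m/d (same in every zone)
Zone A: v = q/n = 0.09306/0.12 = 0.7755 m/d → t_A = 417/0.7755 = 537.7 d
Zone B: v = q/n = 0.09306/0.24 = 0.3878 m/d → t_B = 431/0.3878 = 1112 d
Zone C: v = q/n = 0.09306/0.29 = 0.3209 m/d → t_C = 235/0.3209 = 732.3 d
Total t = 537.7 + 1112 + 732.3 = 2382 d
   = 2382 / 365 = 6.52 yr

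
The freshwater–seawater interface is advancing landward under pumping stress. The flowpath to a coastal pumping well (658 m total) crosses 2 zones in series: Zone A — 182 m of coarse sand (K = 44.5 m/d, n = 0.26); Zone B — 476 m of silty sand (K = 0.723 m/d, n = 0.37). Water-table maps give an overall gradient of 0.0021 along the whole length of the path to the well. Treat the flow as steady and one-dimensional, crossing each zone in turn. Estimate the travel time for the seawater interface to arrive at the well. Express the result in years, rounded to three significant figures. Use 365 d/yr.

293 years

For zones in series the flux q is common to all zones; the equivalent conductivity is the harmonic (thickness-weighted) mean, K_eq = L_total / Σ(L_j/K_j).
Σ(L/K) = 182/44.5 + 476/0.723 = 4.090 + 658.4 = 662.5 d
K_eq = L_total / Σ(L/K) = 658 / 662.5 = 0.9933 m/d
q = K_eq · i = 0.9933 × 0.0021 = 0.002086 m/d (same in every zone)
Zone A: v = q/n = 0.002086/0.26 = 0.008023 m/d → t_A = 182/0.008023 = 22690 d
Zone B: v = q/n = 0.002086/0.37 = 0.005637 m/d → t_B = 476/0.005637 = 84430 d
Total t = 22690 + 84430 = 107100 d
   = 107100 / 365 = 293 yr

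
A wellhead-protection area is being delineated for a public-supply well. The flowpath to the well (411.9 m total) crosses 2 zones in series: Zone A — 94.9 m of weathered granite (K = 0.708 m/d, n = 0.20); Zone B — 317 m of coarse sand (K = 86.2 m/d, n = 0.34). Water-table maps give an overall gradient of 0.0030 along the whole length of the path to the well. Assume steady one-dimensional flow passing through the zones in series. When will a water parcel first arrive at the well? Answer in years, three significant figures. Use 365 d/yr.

Continuity: the same q passes through each zone, so ΔH = q·Σ(L_j/K_j) — the zones act as resistances in series.
Σ(L/K) = 94.9/0.708 + 317/86.2 = 134.0 + 3.677 = 137.7 d
K_eq = L_total / Σ(L/K) = 411.9 / 137.7 = 2.991 m/d
q = K_eq · i = 2.991 × 0.0030 = 0.008973 m/d (same in every zone)
Zone A: v = q/n = 0.008973/0.20 = 0.04486 m/d → t_A = 94.9/0.04486 = 2115 d
Zone B: v = q/n = 0.008973/0.34 = 0.02639 m/d → t_B = 317/0.02639 = 12010 d
Total t = 2115 + 12010 = 14130 d
   = 14130 / 365 = 38.7 yr

38.7 years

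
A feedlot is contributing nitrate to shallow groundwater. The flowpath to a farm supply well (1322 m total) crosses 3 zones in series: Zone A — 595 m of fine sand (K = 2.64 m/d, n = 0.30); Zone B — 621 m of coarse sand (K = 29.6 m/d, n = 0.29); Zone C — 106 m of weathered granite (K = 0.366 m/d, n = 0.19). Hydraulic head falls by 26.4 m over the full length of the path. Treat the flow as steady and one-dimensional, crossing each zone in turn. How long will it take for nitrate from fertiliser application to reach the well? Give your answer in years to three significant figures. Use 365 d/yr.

21.1 years

Steady 1-D flow in series ⇒ the Darcy flux q is identical in every zone and the zone head losses add (resistances L/K in series).
Σ(L/K) = 595/2.64 + 621/29.6 + 106/0.366 = 225.4 + 20.98 + 289.6 = 536.0 d
q = ΔH / Σ(L/K) = 26.4 / 536.0 = 0.04926 m/d (same in every zone)
Zone A: v = q/n = 0.04926/0.30 = 0.1642 m/d → t_A = 595/0.1642 = 3624 d
Zone B: v = q/n = 0.04926/0.29 = 0.1698 m/d → t_B = 621/0.1698 = 3656 d
Zone C: v = q/n = 0.04926/0.19 = 0.2592 m/d → t_C = 106/0.2592 = 408.9 d
Total t = 3624 + 3656 + 408.9 = 7689 d
   = 7689 / 365 = 21.1 yr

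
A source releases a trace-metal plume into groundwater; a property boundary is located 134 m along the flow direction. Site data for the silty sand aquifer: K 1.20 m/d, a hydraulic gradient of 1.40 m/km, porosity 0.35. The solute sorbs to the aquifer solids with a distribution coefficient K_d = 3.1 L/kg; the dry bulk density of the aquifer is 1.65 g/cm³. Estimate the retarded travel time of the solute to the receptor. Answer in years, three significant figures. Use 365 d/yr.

q = Ki = 1.20 × 0.0014 = 0.001680 m/d
v_s = q/n_e = 0.001680/0.35 = 0.004800 m/d
Retardation R = 1 + ρ_b·K_d/n = 1 + 1.65×3.1/0.35 = 15.61
Contaminant velocity v_c = v/R = 0.004800/15.61 = 3.074e-4 m/d
t = L/v_c = 134/3.074e-4 = 435900 d
   = 435900/365 = 1190 yr

1190 years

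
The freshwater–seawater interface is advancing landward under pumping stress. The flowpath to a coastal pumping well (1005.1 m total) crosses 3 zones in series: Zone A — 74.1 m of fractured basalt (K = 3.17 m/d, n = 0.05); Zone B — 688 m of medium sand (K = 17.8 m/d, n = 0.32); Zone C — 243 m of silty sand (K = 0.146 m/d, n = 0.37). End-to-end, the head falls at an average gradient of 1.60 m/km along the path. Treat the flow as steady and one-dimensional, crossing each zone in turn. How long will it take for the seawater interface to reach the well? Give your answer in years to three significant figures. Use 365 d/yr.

923 years

Continuity: the same q passes through each zone, so ΔH = q·Σ(L_j/K_j) — the zones act as resistances in series.
Σ(L/K) = 74.1/3.17 + 688/17.8 + 243/0.146 = 23.38 + 38.65 + 1664 = 1726 d
K_eq = L_total / Σ(L/K) = 1005.1 / 1726 = 0.5822 m/d
q = K_eq · i = 0.5822 × 0.0016 = 9.315e-4 m/d (same in every zone)
Zone A: v = q/n = 9.315e-4/0.05 = 0.01863 m/d → t_A = 74.1/0.01863 = 3977 d
Zone B: v = q/n = 9.315e-4/0.32 = 0.002911 m/d → t_B = 688/0.002911 = 236300 d
Zone C: v = q/n = 9.315e-4/0.37 = 0.002518 m/d → t_C = 243/0.002518 = 96520 d
Total t = 3977 + 236300 + 96520 = 336800 d
   = 336800 / 365 = 923 yr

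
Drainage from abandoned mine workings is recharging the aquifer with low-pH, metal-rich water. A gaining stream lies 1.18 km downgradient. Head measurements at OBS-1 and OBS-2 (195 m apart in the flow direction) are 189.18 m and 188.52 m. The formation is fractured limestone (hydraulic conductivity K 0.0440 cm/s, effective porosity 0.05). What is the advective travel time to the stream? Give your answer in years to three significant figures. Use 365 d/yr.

1.26 years

Hydraulic gradient i = (189.18 − 188.52) / 195 = 0.66 / 195 = 0.003385
K = 0.0440 cm/s × 864 = 38.02 m/d
Specific discharge q = 38.02 × 0.003385 = 0.1287 m/d
v = Ki/n = 38.02·0.003385/0.05 = 2.573 m/d
L = 1.18 km = 1180 m
t = L / v = 1180 / 2.573 = 458.5 d
   = 458.5 / 365 = 1.26 yr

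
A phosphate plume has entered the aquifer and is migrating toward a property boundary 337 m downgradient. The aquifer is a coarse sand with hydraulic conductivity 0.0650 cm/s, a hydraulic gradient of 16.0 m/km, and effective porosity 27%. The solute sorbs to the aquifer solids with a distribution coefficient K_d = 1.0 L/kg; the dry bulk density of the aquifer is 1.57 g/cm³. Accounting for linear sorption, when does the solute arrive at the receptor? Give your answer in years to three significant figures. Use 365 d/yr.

K = 0.0650 cm/s × 864 = 56.16 m/d
Darcy flux q = K·i = 56.16 × 0.016 = 0.8986 m/d
Average linear velocity = 0.8986 / 0.27 = 3.328 m/d
Retardation R = 1 + ρ_b·K_d/n = 1 + 1.57×1.0/0.27 = 6.815
Contaminant velocity v_c = v/R = 3.328/6.815 = 0.4883 m/d
t = L/v_c = 337/0.4883 = 690.1 d
   = 690.1/365 = 1.89 yr

1.89 years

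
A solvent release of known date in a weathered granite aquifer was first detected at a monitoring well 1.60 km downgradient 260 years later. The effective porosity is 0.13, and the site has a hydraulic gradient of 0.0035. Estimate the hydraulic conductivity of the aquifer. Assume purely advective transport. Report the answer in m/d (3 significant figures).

t = 260 years = 94900 d
L = 1.60 km = 1600 m
v = L / t = 1600 / 94900 = 0.01686 m/d
K = v · n / i = 0.01686 × 0.13 / 0.0035 = 0.626 m/d

0.626 m/d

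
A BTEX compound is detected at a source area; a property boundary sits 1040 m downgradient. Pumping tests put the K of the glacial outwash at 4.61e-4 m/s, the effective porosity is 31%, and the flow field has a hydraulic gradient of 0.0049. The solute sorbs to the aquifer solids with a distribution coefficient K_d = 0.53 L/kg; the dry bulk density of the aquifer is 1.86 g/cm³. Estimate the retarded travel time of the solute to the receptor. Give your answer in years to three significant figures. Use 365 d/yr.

K = 4.61e-4 m/s × 86400 s/d = 39.83 m/d
q = Ki = 39.83 × 0.0049 = 0.1952 m/d
v_s = q/n_e = 0.1952/0.31 = 0.6296 m/d
Retardation R = 1 + ρ_b·K_d/n = 1 + 1.86×0.53/0.31 = 4.180
Contaminant velocity v_c = v/R = 0.6296/4.180 = 0.1506 m/d
t = L/v_c = 1040/0.1506 = 6905 d
   = 6905/365 = 18.9 yr

18.9 years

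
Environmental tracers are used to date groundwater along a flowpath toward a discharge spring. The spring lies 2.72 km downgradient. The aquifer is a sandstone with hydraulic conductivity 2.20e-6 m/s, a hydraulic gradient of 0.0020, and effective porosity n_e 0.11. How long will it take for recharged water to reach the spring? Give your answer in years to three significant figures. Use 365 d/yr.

2160 years

K = 2.20e-6 m/s × 86400 s/d = 0.1901 m/d
Darcy flux q = K·i = 0.1901 × 0.0020 = 3.802e-4 m/d
Average linear velocity = 3.802e-4 / 0.11 = 0.003456 m/d
L = 2.72 km = 2720 m
t = L / v = 2720 / 0.003456 = 787000 d
   = 787000 / 365 = 2160 yr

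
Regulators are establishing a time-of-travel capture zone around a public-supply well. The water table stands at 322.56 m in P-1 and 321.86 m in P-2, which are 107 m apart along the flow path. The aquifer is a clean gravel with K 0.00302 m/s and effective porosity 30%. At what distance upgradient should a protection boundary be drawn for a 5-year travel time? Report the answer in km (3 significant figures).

10.4 km

Hydraulic gradient i = (322.56 − 321.86) / 107 = 0.70 / 107 = 0.006542
K = 0.00302 m/s × 86400 s/d = 260.9 m/d
Specific discharge q = 260.9 × 0.006542 = 1.707 m/d
Seepage velocity v = q / n = 1.707 / 0.30 = 5.690 m/d
T = 5 yr × 365 = 1825 d
L = v × T = 5.690 × 1825 = 10380 m
   = 10.4 km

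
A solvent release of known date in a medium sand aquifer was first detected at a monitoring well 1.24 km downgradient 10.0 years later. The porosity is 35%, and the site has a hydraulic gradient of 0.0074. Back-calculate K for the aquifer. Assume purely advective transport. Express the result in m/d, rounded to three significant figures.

16.1 m/d

t = 10.0 years = 3650 d
L = 1.24 km = 1240 m
v = L / t = 1240 / 3650 = 0.3397 m/d
K = v · n / i = 0.3397 × 0.35 / 0.0074 = 16.1 m/d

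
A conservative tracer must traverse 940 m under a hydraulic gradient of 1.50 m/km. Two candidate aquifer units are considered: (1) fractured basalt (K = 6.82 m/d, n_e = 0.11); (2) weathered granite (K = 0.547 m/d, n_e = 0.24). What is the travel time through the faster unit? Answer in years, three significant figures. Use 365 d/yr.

27.7 years

Unit 1 (fractured basalt): v = 6.82×0.0015/0.11 = 0.09300 m/d, t = 940/0.09300 = 10110 d
Unit 2 (weathered granite): v = 0.547×0.0015/0.24 = 0.003419 m/d, t = 940/0.003419 = 275000 d
Faster: 10110 d / 365 = 27.7 yr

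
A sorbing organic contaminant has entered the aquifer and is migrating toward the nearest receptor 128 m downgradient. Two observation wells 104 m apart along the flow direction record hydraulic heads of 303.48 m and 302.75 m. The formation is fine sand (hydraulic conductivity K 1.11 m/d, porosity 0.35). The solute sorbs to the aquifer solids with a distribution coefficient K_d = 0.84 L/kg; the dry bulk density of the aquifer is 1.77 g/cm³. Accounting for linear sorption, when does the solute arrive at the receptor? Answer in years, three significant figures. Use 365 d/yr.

Hydraulic gradient i = (303.48 − 302.75) / 104 = 0.73 / 104 = 0.007019
Darcy flux q = K·i = 1.11 × 0.007019 = 0.007791 m/d
v_s = q/n_e = 0.007791/0.35 = 0.02226 m/d
Retardation R = 1 + ρ_b·K_d/n = 1 + 1.77×0.84/0.35 = 5.248
Contaminant velocity v_c = v/R = 0.02226/5.248 = 0.004242 m/d
t = L/v_c = 128/0.004242 = 30180 d
   = 30180/365 = 82.7 yr

82.7 years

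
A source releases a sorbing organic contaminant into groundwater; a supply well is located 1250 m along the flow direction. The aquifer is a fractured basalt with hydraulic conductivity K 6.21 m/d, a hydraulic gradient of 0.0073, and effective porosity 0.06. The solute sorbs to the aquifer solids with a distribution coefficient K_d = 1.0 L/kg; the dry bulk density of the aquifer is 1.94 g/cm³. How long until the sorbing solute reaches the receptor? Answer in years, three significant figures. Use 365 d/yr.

151 years

Specific discharge q = 6.21 × 0.0073 = 0.04533 m/d
Average linear velocity = 0.04533 / 0.06 = 0.7556 m/d
Retardation R = 1 + ρ_b·K_d/n = 1 + 1.94×1.0/0.06 = 33.33
Contaminant velocity v_c = v/R = 0.7556/33.33 = 0.02267 m/d
t = L/v_c = 1250/0.02267 = 55150 d
   = 55150/365 = 151 yr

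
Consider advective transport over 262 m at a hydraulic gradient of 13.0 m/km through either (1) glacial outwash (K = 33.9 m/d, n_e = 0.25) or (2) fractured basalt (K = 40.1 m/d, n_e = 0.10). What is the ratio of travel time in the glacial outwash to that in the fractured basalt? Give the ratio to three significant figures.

Unit 1 (glacial outwash): v = 33.9×0.013/0.25 = 1.763 m/d, t = 262/1.763 = 148.6 d
Unit 2 (fractured basalt): v = 40.1×0.013/0.10 = 5.213 m/d, t = 262/5.213 = 50.26 d
t(glacial outwash) / t(fractured basalt) = 148.6/50.26 = 2.96

2.96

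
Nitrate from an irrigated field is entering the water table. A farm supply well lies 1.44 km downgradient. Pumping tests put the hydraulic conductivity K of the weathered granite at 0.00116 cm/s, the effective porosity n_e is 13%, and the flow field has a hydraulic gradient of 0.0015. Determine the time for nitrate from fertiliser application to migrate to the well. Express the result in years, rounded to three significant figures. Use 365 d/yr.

K = 0.00116 cm/s × 864 = 1.002 m/d
Specific discharge q = 1.002 × 0.0015 = 0.001503 m/d
Seepage velocity v = q / n = 0.001503 / 0.13 = 0.01156 m/d
L = 1.44 km = 1440 m
t = L / v = 1440 / 0.01156 = 124500 d
   = 124500 / 365 = 341 yr

341 years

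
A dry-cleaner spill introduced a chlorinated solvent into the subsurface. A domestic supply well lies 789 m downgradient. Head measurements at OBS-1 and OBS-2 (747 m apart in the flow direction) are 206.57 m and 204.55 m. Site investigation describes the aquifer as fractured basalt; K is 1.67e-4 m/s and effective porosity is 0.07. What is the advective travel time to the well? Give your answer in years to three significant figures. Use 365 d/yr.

3.88 years

Hydraulic gradient i = (206.57 − 204.55) / 747 = 2.02 / 747 = 0.002704
K = 1.67e-4 m/s × 86400 s/d = 14.43 m/d
Specific discharge q = 14.43 × 0.002704 = 0.03902 m/d
v = Ki/n = 14.43·0.002704/0.07 = 0.5574 m/d
t = L / v = 789 / 0.5574 = 1416 d
   = 1416 / 365 = 3.88 yr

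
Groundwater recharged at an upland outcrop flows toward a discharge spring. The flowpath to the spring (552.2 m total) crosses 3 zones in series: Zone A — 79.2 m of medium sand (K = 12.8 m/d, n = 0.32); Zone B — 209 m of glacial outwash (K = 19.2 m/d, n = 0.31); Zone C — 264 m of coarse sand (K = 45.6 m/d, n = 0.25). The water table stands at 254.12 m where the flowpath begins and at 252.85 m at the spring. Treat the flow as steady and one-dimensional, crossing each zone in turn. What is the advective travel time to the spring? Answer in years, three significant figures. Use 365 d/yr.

7.70 years

Total head drop ΔH = 254.12 − 252.85 = 1.27 m
Continuity: the same q passes through each zone, so ΔH = q·Σ(L_j/K_j) — the zones act as resistances in series.
Σ(L/K) = 79.2/12.8 + 209/19.2 + 264/45.6 = 6.188 + 10.89 + 5.789 = 22.86 d
q = ΔH / Σ(L/K) = 1.27 / 22.86 = 0.05555 m/d (same in every zone)
Zone A: v = q/n = 0.05555/0.32 = 0.1736 m/d → t_A = 79.2/0.1736 = 456.2 d
Zone B: v = q/n = 0.05555/0.31 = 0.1792 m/d → t_B = 209/0.1792 = 1166 d
Zone C: v = q/n = 0.05555/0.25 = 0.2222 m/d → t_C = 264/0.2222 = 1188 d
Total t = 456.2 + 1166 + 1188 = 2811 d
   = 2811 / 365 = 7.70 yr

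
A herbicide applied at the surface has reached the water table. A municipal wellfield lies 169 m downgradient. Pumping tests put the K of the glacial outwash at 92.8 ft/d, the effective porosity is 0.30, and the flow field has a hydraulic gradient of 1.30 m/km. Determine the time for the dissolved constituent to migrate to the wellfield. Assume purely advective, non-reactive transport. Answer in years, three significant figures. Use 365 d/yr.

K = 92.8 ft/d × 0.3048 = 28.29 m/d
Specific discharge q = 28.29 × 0.0013 = 0.03677 m/d
v = Ki/n = 28.29·0.0013/0.30 = 0.1226 m/d
t = L / v = 169 / 0.1226 = 1379 d
   = 1379 / 365 = 3.78 yr

3.78 years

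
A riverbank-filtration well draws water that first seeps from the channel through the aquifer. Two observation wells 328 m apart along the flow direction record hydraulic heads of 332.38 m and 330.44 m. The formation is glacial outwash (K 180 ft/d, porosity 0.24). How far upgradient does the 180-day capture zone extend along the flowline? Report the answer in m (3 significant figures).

243 m

Hydraulic gradient i = (332.38 − 330.44) / 328 = 1.94 / 328 = 0.005915
K = 180 ft/d × 0.3048 = 54.86 m/d
Darcy flux q = K·i = 54.86 × 0.005915 = 0.3245 m/d
v_s = q/n_e = 0.3245/0.24 = 1.352 m/d
L = v × T = 1.352 × 180 = 243.4 m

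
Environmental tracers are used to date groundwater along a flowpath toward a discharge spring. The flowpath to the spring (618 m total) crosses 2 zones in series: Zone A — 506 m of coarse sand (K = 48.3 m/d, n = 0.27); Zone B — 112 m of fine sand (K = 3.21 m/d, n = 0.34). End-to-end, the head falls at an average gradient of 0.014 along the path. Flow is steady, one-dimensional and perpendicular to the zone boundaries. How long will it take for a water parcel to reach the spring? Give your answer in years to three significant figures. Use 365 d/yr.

Steady 1-D flow in series ⇒ the Darcy flux q is identical in every zone and the zone head losses add (resistances L/K in series).
Σ(L/K) = 506/48.3 + 112/3.21 = 10.48 + 34.89 = 45.37 d
K_eq = L_total / Σ(L/K) = 618 / 45.37 = 13.62 m/d
q = K_eq · i = 13.62 × 0.014 = 0.1907 m/d (same in every zone)
Zone A: v = q/n = 0.1907/0.27 = 0.7063 m/d → t_A = 506/0.7063 = 716.4 d
Zone B: v = q/n = 0.1907/0.34 = 0.5609 m/d → t_B = 112/0.5609 = 199.7 d
Total t = 716.4 + 199.7 = 916.0 d
   = 916.0 / 365 = 2.51 yr

2.51 years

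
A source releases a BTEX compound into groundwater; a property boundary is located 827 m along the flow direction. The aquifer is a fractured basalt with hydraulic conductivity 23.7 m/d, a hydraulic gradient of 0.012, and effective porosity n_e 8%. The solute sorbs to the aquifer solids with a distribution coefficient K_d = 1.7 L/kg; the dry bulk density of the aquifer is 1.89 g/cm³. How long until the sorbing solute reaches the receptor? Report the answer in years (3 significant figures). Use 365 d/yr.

Specific discharge q = 23.7 × 0.012 = 0.2844 m/d
v_s = q/n_e = 0.2844/0.08 = 3.555 m/d
Retardation R = 1 + ρ_b·K_d/n = 1 + 1.89×1.7/0.08 = 41.16
Contaminant velocity v_c = v/R = 3.555/41.16 = 0.08637 m/d
t = L/v_c = 827/0.08637 = 9576 d
   = 9576/365 = 26.2 yr

26.2 years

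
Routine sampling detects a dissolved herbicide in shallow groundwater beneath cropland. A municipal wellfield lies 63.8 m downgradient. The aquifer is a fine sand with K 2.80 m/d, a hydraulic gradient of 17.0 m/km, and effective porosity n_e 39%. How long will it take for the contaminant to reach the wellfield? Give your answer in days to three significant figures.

523 days

q = Ki = 2.80 × 0.017 = 0.04760 m/d
Seepage velocity v = q / n = 0.04760 / 0.39 = 0.1221 m/d
t = L / v = 63.8 / 0.1221 = 522.7 d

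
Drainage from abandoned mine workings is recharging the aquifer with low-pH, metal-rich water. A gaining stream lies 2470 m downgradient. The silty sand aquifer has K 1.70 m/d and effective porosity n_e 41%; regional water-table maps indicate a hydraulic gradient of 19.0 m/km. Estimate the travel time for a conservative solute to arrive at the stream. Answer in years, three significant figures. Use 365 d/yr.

q = Ki = 1.70 × 0.019 = 0.03230 m/d
Average linear velocity = 0.03230 / 0.41 = 0.07878 m/d
t = L / v = 2470 / 0.07878 = 31350 d
   = 31350 / 365 = 85.9 yr

85.9 years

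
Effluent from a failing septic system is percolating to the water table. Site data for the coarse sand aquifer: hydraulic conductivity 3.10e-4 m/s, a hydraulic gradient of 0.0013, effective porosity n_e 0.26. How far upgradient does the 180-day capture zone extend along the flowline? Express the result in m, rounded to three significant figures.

24.1 m

K = 3.10e-4 m/s × 86400 s/d = 26.78 m/d
Specific discharge q = 26.78 × 0.0013 = 0.03482 m/d
v_s = q/n_e = 0.03482/0.26 = 0.1339 m/d
L = v × T = 0.1339 × 180 = 24.11 m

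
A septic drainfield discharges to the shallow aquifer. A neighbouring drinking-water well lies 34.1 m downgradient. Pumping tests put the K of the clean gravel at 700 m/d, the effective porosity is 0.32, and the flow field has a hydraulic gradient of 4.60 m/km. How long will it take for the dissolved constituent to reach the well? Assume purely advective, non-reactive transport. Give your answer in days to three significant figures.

3.39 days

Darcy flux q = K·i = 700 × 0.0046 = 3.220 m/d
v_s = q/n_e = 3.220/0.32 = 10.06 m/d
t = L / v = 34.1 / 10.06 = 3.389 d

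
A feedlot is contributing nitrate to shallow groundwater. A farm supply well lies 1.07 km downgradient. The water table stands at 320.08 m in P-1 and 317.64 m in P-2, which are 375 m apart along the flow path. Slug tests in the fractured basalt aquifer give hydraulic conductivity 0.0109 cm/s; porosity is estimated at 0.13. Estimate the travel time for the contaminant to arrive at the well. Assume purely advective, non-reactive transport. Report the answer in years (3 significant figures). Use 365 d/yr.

Hydraulic gradient i = (320.08 − 317.64) / 375 = 2.44 / 375 = 0.006507
K = 0.0109 cm/s × 864 = 9.418 m/d
Specific discharge q = 9.418 × 0.006507 = 0.06128 m/d
v_s = q/n_e = 0.06128/0.13 = 0.4714 m/d
L = 1.07 km = 1070 m
t = L / v = 1070 / 0.4714 = 2270 d
   = 2270 / 365 = 6.22 yr

6.22 years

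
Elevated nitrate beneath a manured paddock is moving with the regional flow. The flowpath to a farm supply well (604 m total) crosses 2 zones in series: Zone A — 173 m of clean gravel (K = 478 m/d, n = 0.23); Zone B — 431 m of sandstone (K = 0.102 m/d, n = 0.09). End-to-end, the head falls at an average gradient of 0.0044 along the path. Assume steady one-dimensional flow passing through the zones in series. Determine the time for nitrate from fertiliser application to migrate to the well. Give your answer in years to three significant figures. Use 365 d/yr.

342 years

For zones in series the flux q is common to all zones; the equivalent conductivity is the harmonic (thickness-weighted) mean, K_eq = L_total / Σ(L_j/K_j).
Σ(L/K) = 173/478 + 431/0.102 = 0.3619 + 4225 = 4226 d
K_eq = L_total / Σ(L/K) = 604 / 4226 = 0.1429 m/d
q = K_eq · i = 0.1429 × 0.0044 = 6.289e-4 m/d (same in every zone)
Zone A: v = q/n = 6.289e-4/0.23 = 0.002734 m/d → t_A = 173/0.002734 = 63270 d
Zone B: v = q/n = 6.289e-4/0.09 = 0.006988 m/d → t_B = 431/0.006988 = 61680 d
Total t = 63270 + 61680 = 125000 d
   = 125000 / 365 = 342 yr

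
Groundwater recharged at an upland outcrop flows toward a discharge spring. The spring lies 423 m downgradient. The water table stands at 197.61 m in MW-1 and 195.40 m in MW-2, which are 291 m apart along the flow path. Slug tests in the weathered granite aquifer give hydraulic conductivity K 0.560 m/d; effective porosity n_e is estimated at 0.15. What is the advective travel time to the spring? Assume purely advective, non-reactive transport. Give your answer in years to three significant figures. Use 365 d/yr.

Hydraulic gradient i = (197.61 − 195.40) / 291 = 2.21 / 291 = 0.007595
Specific discharge q = 0.560 × 0.007595 = 0.004253 m/d
Seepage velocity v = q / n = 0.004253 / 0.15 = 0.02835 m/d
t = L / v = 423 / 0.02835 = 14920 d
   = 14920 / 365 = 40.9 yr

40.9 years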